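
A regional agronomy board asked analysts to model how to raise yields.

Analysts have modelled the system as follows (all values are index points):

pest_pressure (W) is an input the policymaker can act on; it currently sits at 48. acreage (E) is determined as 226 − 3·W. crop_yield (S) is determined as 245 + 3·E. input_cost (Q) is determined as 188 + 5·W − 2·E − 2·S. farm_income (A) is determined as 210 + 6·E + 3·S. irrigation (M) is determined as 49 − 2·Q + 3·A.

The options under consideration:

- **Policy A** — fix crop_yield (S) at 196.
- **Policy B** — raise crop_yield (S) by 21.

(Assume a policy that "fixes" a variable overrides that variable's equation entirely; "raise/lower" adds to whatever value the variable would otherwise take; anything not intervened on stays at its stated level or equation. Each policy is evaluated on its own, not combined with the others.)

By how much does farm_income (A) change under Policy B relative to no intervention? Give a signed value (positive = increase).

63

Baseline:
  W = 48
  E = 226 − 3·48 = 82
  S = 245 + 3·82 = 491
  A = 210 + 6·82 + 3·491 = 2175
Policy B (S + 21):
  W = 48
  E = 226 − 3·48 = 82
  S = 245 + 3·82 (+21 from intervention) = 512
  A = 210 + 6·82 + 3·512 = 2238
Change in A: 2238 − 2175 = 63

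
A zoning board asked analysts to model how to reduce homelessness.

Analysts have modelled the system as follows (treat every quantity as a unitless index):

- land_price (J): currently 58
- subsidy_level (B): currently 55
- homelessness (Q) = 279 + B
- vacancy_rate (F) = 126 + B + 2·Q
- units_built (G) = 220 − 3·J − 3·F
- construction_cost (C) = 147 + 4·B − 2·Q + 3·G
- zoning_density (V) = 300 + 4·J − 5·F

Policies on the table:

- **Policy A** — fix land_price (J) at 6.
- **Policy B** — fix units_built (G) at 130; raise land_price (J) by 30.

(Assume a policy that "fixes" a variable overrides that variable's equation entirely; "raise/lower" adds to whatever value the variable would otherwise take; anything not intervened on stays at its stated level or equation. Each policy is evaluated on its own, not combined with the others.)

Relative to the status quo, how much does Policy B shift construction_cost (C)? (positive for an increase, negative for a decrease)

Baseline:
  J = 58
  B = 55
  Q = 279 + 55 = 334
  F = 126 + 55 + 2·334 = 849
  G = 220 − 3·58 − 3·849 = -2501
  C = 147 + 4·55 − 2·334 + 3·(-2501) = -7804
Policy B (G := 130, J + 30):
  J = 58 + 30 = 88
  B = 55
  Q = 279 + 55 = 334
  F = 126 + 55 + 2·334 = 849
  G = 130
  C = 147 + 4·55 − 2·334 + 3·130 = 89
Change in C: 89 − (-7804) = 7893

7893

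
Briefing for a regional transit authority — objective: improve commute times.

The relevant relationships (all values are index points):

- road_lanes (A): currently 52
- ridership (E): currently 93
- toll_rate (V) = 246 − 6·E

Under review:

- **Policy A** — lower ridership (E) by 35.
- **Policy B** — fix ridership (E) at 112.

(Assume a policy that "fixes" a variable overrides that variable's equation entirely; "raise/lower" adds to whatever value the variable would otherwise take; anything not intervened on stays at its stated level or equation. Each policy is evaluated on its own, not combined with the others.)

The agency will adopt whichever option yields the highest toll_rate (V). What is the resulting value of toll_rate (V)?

Policy A (E − 35):
  E = 93 − 35 = 58
  V = 246 − 6·58 = -102
Policy B (E := 112):
  E = 112
  V = 246 − 6·112 = -426
Comparing — Policy A: V=-102, Policy B: V=-426. Highest is -102 (Policy A).

-102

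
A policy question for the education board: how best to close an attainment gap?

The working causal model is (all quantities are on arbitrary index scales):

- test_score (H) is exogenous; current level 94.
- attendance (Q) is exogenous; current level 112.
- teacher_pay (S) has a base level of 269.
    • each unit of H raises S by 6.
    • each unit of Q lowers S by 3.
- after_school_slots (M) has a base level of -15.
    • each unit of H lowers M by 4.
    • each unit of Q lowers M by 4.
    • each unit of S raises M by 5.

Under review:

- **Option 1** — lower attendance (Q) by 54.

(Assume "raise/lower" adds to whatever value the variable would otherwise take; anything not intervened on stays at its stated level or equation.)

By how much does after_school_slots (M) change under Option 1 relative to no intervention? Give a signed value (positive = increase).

Baseline:
  H = 94
  Q = 112
  S = 269 + 6·94 − 3·112 = 497
  M = -15 − 4·94 − 4·112 + 5·497 = 1646
Option 1 (Q − 54):
  H = 94
  Q = 112 − 54 = 58
  S = 269 + 6·94 − 3·58 = 659
  M = -15 − 4·94 − 4·58 + 5·659 = 2672
Change in M: 2672 − 1646 = 1026

1026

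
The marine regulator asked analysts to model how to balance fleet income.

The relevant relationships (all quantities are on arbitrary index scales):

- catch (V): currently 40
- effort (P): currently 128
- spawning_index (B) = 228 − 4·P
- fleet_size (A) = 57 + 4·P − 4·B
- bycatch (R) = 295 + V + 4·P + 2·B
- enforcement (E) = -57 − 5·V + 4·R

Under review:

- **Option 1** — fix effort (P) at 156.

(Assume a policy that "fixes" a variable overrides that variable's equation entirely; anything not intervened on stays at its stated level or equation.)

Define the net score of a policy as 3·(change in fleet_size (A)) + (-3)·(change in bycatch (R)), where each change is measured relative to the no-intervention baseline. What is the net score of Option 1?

Baseline:
  V = 40
  P = 128
  B = 228 − 4·128 = -284
  A = 57 + 4·128 − 4·(-284) = 1705
  R = 295 + 40 + 4·128 + 2·(-284) = 279
Option 1 (P := 156):
  V = 40
  P = 156
  B = 228 − 4·156 = -396
  A = 57 + 4·156 − 4·(-396) = 2265
  R = 295 + 40 + 4·156 + 2·(-396) = 167
ΔA = 2265 − 1705 = 560; ΔR = 167 − 279 = -112
Score = 3·560 + (-3)·(-112) = 2016

2016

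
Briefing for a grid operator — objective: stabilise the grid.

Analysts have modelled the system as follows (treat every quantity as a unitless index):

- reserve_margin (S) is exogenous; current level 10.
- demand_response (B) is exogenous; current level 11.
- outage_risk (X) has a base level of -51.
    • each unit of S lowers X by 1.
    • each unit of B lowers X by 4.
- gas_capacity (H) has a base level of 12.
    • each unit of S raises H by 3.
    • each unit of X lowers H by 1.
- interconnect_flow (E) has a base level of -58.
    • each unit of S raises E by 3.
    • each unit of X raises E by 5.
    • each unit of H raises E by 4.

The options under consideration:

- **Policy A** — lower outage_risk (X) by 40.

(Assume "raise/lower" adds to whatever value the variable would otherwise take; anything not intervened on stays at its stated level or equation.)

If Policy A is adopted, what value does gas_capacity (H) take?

187

Policy A (X − 40):
  S = 10
  B = 11
  X = -51 − 10 − 4·11 (−40 from intervention) = -145
  H = 12 + 3·10 − (-145) = 187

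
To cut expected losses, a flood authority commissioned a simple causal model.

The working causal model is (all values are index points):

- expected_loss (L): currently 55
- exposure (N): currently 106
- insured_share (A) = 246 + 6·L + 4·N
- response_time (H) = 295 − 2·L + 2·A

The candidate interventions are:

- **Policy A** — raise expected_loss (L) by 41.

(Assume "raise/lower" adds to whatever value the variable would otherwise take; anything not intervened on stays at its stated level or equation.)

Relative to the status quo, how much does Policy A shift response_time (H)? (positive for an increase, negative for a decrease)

410

Baseline:
  L = 55
  N = 106
  A = 246 + 6·55 + 4·106 = 1000
  H = 295 − 2·55 + 2·1000 = 2185
Policy A (L + 41):
  L = 55 + 41 = 96
  N = 106
  A = 246 + 6·96 + 4·106 = 1246
  H = 295 − 2·96 + 2·1246 = 2595
Change in H: 2595 − 2185 = 410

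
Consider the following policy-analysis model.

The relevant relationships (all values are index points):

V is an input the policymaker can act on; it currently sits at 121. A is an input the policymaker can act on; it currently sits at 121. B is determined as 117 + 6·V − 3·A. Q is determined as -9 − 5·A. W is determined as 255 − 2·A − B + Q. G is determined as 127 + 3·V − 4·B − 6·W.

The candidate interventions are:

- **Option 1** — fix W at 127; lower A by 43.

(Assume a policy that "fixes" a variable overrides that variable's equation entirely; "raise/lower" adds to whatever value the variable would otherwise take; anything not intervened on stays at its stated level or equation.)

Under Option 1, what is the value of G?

-2708

Option 1 (W := 127, A − 43):
  V = 121
  A = 121 − 43 = 78
  B = 117 + 6·121 − 3·78 = 609
  Q = -9 − 5·78 = -399
  W = 127
  G = 127 + 3·121 − 4·609 − 6·127 = -2708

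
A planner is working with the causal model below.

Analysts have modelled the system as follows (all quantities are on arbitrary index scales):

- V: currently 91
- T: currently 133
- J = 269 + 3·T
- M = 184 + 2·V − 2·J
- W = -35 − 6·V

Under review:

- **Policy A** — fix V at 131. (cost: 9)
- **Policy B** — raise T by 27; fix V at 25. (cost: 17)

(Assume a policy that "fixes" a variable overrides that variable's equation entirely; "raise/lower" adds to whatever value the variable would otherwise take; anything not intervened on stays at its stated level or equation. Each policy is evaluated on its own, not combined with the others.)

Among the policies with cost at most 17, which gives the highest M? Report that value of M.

Policy A (V := 131):
  V = 131
  T = 133
  J = 269 + 3·133 = 668
  M = 184 + 2·131 − 2·668 = -890
Policy B (T + 27, V := 25):
  V = 25
  T = 133 + 27 = 160
  J = 269 + 3·160 = 749
  M = 184 + 2·25 − 2·749 = -1264
Comparing — Policy A: M=-890, Policy B: M=-1264. Highest is -890 (Policy A).

-890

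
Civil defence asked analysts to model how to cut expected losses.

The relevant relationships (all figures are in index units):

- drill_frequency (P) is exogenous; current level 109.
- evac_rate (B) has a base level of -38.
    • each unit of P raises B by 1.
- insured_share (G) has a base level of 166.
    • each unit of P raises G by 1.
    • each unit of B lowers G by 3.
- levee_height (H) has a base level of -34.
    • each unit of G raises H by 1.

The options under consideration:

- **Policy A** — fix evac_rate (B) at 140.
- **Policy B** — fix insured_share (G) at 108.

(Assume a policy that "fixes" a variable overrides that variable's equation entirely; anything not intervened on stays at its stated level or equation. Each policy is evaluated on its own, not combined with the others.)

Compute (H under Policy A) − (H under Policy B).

-253

Policy A (B := 140):
  P = 109
  B = 140
  G = 166 + 109 − 3·140 = -145
  H = -34 + (-145) = -179
Policy B (G := 108):
  P = 109
  B = -38 + 109 = 71
  G = 108
  H = -34 + 108 = 74
H: -179 − 74 = -253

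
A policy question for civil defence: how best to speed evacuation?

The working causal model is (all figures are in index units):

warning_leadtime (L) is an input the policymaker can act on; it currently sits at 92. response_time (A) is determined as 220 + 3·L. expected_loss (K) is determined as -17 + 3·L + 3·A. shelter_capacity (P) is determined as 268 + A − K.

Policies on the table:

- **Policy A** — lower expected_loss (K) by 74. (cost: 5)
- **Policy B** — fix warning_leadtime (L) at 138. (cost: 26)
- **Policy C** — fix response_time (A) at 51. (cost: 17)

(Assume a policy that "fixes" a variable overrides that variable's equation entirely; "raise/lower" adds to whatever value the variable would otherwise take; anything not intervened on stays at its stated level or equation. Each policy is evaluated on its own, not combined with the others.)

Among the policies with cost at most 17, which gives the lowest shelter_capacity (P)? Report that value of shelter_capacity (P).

-909

Policy A (K − 74):
  L = 92
  A = 220 + 3·92 = 496
  K = -17 + 3·92 + 3·496 (−74 from intervention) = 1673
  P = 268 + 496 − 1673 = -909
Policy C (A := 51):
  L = 92
  A = 51
  K = -17 + 3·92 + 3·51 = 412
  P = 268 + 51 − 412 = -93
Comparing — Policy A: P=-909, Policy C: P=-93. Lowest is -909 (Policy A).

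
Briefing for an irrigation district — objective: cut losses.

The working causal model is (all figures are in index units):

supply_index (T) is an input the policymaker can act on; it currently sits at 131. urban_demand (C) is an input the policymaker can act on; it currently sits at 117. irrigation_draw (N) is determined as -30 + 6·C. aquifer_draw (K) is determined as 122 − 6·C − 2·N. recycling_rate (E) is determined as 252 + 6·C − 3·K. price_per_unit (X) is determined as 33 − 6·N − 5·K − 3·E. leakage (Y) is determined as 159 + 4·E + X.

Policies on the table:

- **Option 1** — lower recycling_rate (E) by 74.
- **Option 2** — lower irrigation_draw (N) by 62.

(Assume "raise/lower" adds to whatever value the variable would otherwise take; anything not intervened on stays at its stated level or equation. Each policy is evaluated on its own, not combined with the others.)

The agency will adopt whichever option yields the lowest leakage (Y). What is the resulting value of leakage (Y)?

Option 1 (E − 74):
  C = 117
  N = -30 + 6·117 = 672
  K = 122 − 6·117 − 2·672 = -1924
  E = 252 + 6·117 − 3·(-1924) (−74 from intervention) = 6652
  X = 33 − 6·672 − 5·(-1924) − 3·6652 = -14335
  Y = 159 + 4·6652 + (-14335) = 12432
Option 2 (N − 62):
  C = 117
  N = -30 + 6·117 (−62 from intervention) = 610
  K = 122 − 6·117 − 2·610 = -1800
  E = 252 + 6·117 − 3·(-1800) = 6354
  X = 33 − 6·610 − 5·(-1800) − 3·6354 = -13689
  Y = 159 + 4·6354 + (-13689) = 11886
Comparing — Option 1: Y=12432, Option 2: Y=11886. Lowest is 11886 (Option 2).

11886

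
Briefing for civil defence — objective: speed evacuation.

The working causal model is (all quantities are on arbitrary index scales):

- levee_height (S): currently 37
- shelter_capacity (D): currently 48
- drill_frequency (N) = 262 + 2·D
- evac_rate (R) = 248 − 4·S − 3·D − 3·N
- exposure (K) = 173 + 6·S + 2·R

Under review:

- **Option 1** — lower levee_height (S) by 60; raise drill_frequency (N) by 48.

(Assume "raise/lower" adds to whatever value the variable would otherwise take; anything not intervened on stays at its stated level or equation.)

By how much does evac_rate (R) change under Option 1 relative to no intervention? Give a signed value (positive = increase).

96

Baseline:
  S = 37
  D = 48
  N = 262 + 2·48 = 358
  R = 248 − 4·37 − 3·48 − 3·358 = -1118
Option 1 (S − 60, N + 48):
  S = 37 − 60 = -23
  D = 48
  N = 262 + 2·48 (+48 from intervention) = 406
  R = 248 − 4·(-23) − 3·48 − 3·406 = -1022
Change in R: -1022 − (-1118) = 96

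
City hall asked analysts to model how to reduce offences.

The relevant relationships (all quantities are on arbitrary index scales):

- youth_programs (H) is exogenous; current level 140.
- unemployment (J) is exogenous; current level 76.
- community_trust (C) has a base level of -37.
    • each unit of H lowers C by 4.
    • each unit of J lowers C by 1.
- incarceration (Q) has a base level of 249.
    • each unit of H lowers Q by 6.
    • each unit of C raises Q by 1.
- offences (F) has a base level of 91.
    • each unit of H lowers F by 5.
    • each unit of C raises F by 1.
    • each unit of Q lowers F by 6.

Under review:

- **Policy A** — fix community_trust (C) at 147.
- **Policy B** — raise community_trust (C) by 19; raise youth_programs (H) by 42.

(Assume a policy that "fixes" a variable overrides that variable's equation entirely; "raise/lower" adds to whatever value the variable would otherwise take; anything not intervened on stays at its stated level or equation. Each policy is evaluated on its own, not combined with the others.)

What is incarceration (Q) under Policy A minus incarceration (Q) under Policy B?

1221

Policy A (C := 147):
  H = 140
  J = 76
  C = 147
  Q = 249 − 6·140 + 147 = -444
Policy B (C + 19, H + 42):
  H = 140 + 42 = 182
  J = 76
  C = -37 − 4·182 − 76 (+19 from intervention) = -822
  Q = 249 − 6·182 + (-822) = -1665
Q: -444 − (-1665) = 1221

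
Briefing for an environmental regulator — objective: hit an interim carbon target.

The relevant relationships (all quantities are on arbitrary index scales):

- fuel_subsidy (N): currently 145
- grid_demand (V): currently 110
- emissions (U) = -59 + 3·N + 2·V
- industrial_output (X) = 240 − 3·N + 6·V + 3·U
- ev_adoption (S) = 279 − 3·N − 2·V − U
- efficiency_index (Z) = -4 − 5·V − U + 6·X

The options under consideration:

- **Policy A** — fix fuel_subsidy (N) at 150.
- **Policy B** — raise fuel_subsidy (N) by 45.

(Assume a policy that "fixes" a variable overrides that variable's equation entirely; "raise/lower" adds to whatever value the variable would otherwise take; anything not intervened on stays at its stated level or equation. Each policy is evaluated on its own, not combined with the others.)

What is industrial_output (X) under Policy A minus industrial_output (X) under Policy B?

Policy A (N := 150):
  N = 150
  V = 110
  U = -59 + 3·150 + 2·110 = 611
  X = 240 − 3·150 + 6·110 + 3·611 = 2283
Policy B (N + 45):
  N = 145 + 45 = 190
  V = 110
  U = -59 + 3·190 + 2·110 = 731
  X = 240 − 3·190 + 6·110 + 3·731 = 2523
X: 2283 − 2523 = -240

-240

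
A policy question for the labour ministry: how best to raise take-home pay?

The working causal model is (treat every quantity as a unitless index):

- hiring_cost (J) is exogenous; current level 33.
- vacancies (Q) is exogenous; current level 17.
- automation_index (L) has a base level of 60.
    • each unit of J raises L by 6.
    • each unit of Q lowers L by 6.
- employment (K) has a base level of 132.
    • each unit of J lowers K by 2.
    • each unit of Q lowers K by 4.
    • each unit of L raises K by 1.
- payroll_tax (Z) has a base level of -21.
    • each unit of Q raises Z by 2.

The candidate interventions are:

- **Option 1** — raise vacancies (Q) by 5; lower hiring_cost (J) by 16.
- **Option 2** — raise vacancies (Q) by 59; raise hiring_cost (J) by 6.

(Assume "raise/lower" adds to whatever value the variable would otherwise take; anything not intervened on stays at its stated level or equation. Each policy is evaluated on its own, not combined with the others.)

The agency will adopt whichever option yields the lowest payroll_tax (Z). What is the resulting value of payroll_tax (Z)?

23

Option 1 (Q + 5, J − 16):
  Q = 17 + 5 = 22
  Z = -21 + 2·22 = 23
Option 2 (Q + 59, J + 6):
  Q = 17 + 59 = 76
  Z = -21 + 2·76 = 131
Comparing — Option 1: Z=23, Option 2: Z=131. Lowest is 23 (Option 1).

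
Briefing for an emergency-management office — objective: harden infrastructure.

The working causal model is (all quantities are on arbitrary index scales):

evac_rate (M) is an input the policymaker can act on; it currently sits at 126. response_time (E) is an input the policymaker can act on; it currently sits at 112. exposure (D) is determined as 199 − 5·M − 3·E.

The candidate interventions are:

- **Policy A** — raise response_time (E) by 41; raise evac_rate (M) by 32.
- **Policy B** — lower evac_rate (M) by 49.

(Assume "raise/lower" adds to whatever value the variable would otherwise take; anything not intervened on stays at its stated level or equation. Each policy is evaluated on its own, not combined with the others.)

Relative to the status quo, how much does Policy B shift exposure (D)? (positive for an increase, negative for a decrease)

Baseline:
  M = 126
  E = 112
  D = 199 − 5·126 − 3·112 = -767
Policy B (M − 49):
  M = 126 − 49 = 77
  E = 112
  D = 199 − 5·77 − 3·112 = -522
Change in D: -522 − (-767) = 245

245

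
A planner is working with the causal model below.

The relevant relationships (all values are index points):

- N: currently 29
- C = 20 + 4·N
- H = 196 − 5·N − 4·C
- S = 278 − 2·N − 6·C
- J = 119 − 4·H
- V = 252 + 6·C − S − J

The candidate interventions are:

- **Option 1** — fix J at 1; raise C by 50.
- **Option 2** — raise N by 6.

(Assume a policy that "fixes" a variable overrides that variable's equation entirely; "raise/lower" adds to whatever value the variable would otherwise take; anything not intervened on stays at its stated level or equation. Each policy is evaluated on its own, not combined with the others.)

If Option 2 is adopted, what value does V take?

-631

Option 2 (N + 6):
  N = 29 + 6 = 35
  C = 20 + 4·35 = 160
  H = 196 − 5·35 − 4·160 = -619
  S = 278 − 2·35 − 6·160 = -752
  J = 119 − 4·(-619) = 2595
  V = 252 + 6·160 − (-752) − 2595 = -631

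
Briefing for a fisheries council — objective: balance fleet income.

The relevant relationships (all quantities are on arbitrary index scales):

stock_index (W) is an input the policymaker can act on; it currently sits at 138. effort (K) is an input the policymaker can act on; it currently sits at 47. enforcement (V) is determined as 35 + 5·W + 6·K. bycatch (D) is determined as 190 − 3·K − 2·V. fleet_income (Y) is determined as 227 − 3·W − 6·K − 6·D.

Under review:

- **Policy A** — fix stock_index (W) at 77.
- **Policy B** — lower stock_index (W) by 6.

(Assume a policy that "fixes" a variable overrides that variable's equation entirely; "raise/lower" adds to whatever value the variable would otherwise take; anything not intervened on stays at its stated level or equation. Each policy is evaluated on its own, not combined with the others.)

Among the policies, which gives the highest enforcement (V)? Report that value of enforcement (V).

977

Policy A (W := 77):
  W = 77
  K = 47
  V = 35 + 5·77 + 6·47 = 702
Policy B (W − 6):
  W = 138 − 6 = 132
  K = 47
  V = 35 + 5·132 + 6·47 = 977
Comparing — Policy A: V=702, Policy B: V=977. Highest is 977 (Policy B).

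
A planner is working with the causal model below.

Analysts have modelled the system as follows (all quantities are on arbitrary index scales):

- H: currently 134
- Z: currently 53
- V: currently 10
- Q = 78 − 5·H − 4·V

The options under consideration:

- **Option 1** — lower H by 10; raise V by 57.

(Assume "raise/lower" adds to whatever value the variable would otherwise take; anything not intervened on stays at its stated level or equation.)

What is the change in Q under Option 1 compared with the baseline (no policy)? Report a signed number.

-178

Baseline:
  H = 134
  V = 10
  Q = 78 − 5·134 − 4·10 = -632
Option 1 (H − 10, V + 57):
  H = 134 − 10 = 124
  V = 10 + 57 = 67
  Q = 78 − 5·124 − 4·67 = -810
Change in Q: -810 − (-632) = -178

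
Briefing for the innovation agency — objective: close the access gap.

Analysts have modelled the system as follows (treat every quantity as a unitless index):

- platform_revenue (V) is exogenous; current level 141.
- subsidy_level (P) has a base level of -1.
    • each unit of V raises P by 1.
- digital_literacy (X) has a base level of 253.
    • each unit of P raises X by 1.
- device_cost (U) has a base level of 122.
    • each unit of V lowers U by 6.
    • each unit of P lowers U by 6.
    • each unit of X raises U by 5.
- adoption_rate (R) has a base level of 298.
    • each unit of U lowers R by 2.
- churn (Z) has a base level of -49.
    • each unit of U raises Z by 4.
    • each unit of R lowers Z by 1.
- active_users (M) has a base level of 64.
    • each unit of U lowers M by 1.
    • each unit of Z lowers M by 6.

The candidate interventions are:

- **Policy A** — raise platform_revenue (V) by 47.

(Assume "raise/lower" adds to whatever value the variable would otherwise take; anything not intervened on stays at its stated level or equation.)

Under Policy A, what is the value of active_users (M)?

Policy A (V + 47):
  V = 141 + 47 = 188
  P = -1 + 188 = 187
  X = 253 + 187 = 440
  U = 122 − 6·188 − 6·187 + 5·440 = 72
  R = 298 − 2·72 = 154
  Z = -49 + 4·72 − 154 = 85
  M = 64 − 72 − 6·85 = -518

-518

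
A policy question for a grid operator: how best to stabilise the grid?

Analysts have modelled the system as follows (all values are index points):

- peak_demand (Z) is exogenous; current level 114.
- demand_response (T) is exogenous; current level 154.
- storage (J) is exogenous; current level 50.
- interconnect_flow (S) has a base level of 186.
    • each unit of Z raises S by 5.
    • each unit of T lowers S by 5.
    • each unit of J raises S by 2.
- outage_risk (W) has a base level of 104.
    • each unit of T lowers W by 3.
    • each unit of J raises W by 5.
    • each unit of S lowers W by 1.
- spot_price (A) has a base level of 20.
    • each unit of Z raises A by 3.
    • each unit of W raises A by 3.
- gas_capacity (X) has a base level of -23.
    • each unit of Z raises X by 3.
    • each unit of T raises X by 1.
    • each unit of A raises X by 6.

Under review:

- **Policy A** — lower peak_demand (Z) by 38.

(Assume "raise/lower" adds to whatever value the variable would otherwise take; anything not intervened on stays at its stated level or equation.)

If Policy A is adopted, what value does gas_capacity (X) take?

Policy A (Z − 38):
  Z = 114 − 38 = 76
  T = 154
  J = 50
  S = 186 + 5·76 − 5·154 + 2·50 = -104
  W = 104 − 3·154 + 5·50 − (-104) = -4
  A = 20 + 3·76 + 3·(-4) = 236
  X = -23 + 3·76 + 154 + 6·236 = 1775

1775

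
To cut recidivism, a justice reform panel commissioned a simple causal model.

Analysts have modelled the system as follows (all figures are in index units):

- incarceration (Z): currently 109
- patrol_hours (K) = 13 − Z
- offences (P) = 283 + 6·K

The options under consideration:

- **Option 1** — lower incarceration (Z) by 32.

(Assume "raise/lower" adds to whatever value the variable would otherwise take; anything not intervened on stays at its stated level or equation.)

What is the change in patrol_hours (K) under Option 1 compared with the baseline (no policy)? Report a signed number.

Baseline:
  Z = 109
  K = 13 − 109 = -96
Option 1 (Z − 32):
  Z = 109 − 32 = 77
  K = 13 − 77 = -64
Change in K: -64 − (-96) = 32

32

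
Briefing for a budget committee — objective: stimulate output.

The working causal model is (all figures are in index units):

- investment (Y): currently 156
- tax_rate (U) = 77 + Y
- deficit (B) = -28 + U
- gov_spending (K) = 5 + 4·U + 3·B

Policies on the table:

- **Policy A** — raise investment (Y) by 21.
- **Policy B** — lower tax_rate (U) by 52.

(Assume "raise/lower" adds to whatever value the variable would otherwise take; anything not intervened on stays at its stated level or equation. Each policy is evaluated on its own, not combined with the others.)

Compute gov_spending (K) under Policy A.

Policy A (Y + 21):
  Y = 156 + 21 = 177
  U = 77 + 177 = 254
  B = -28 + 254 = 226
  K = 5 + 4·254 + 3·226 = 1699

1699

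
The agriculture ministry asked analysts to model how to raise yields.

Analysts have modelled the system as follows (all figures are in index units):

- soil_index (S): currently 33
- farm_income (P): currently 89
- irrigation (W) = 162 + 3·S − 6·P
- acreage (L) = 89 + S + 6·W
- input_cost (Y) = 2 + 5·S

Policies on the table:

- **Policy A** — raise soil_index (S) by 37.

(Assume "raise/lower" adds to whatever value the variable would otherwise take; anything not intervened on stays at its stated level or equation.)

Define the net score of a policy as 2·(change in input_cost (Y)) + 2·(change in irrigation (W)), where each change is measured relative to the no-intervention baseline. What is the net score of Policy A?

592

Baseline:
  S = 33
  P = 89
  W = 162 + 3·33 − 6·89 = -273
  Y = 2 + 5·33 = 167
Policy A (S + 37):
  S = 33 + 37 = 70
  P = 89
  W = 162 + 3·70 − 6·89 = -162
  Y = 2 + 5·70 = 352
ΔY = 352 − 167 = 185; ΔW = -162 − (-273) = 111
Score = 2·185 + 2·111 = 592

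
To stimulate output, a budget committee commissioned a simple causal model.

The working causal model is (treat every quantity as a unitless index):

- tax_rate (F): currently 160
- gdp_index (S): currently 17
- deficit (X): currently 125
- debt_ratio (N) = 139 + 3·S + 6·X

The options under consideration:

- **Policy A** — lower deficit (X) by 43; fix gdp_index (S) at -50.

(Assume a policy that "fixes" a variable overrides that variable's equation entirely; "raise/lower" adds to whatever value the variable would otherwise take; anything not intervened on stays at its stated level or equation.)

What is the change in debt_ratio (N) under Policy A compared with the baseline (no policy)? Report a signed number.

Baseline:
  S = 17
  X = 125
  N = 139 + 3·17 + 6·125 = 940
Policy A (X − 43, S := -50):
  S = -50
  X = 125 − 43 = 82
  N = 139 + 3·(-50) + 6·82 = 481
Change in N: 481 − 940 = -459

-459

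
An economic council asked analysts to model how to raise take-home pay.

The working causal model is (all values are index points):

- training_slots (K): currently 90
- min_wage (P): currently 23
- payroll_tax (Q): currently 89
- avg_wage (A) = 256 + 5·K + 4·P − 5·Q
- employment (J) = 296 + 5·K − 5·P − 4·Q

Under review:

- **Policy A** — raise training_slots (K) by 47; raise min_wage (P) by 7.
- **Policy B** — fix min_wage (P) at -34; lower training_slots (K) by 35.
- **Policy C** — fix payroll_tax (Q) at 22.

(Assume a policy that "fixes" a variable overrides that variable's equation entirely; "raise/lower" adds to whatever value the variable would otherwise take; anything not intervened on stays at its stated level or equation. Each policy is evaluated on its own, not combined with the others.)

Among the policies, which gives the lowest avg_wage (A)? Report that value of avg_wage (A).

-50

Policy A (K + 47, P + 7):
  K = 90 + 47 = 137
  P = 23 + 7 = 30
  Q = 89
  A = 256 + 5·137 + 4·30 − 5·89 = 616
Policy B (P := -34, K − 35):
  K = 90 − 35 = 55
  P = -34
  Q = 89
  A = 256 + 5·55 + 4·(-34) − 5·89 = -50
Policy C (Q := 22):
  K = 90
  P = 23
  Q = 22
  A = 256 + 5·90 + 4·23 − 5·22 = 688
Comparing — Policy A: A=616, Policy B: A=-50, Policy C: A=688. Lowest is -50 (Policy B).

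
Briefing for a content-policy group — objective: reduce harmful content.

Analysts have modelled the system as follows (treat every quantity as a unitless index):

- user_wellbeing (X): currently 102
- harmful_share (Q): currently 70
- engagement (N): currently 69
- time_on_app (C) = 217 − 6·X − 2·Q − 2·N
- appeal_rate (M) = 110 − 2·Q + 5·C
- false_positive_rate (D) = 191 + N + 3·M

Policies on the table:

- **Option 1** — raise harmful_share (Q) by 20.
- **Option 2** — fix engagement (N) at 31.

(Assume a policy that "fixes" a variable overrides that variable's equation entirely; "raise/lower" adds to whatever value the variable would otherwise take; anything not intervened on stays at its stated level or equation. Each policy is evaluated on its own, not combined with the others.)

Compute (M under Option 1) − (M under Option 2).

-620

Option 1 (Q + 20):
  X = 102
  Q = 70 + 20 = 90
  N = 69
  C = 217 − 6·102 − 2·90 − 2·69 = -713
  M = 110 − 2·90 + 5·(-713) = -3635
Option 2 (N := 31):
  X = 102
  Q = 70
  N = 31
  C = 217 − 6·102 − 2·70 − 2·31 = -597
  M = 110 − 2·70 + 5·(-597) = -3015
M: -3635 − (-3015) = -620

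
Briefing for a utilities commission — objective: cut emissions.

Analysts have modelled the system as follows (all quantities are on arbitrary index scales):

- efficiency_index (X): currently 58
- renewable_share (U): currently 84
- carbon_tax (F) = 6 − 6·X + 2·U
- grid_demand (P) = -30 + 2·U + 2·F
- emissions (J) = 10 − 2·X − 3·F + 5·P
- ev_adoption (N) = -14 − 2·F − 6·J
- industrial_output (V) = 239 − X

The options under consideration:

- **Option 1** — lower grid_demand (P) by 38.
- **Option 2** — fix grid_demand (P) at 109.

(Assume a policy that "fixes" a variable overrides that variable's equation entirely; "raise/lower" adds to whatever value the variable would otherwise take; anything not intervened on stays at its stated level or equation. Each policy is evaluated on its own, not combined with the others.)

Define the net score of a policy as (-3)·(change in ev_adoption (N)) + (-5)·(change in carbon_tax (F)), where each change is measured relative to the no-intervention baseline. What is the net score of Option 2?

Baseline:
  X = 58
  U = 84
  F = 6 − 6·58 + 2·84 = -174
  P = -30 + 2·84 + 2·(-174) = -210
  J = 10 − 2·58 − 3·(-174) + 5·(-210) = -634
  N = -14 − 2·(-174) − 6·(-634) = 4138
Option 2 (P := 109):
  X = 58
  U = 84
  F = 6 − 6·58 + 2·84 = -174
  P = 109
  J = 10 − 2·58 − 3·(-174) + 5·109 = 961
  N = -14 − 2·(-174) − 6·961 = -5432
ΔN = -5432 − 4138 = -9570; ΔF = -174 − (-174) = 0
Score = (-3)·(-9570) + (-5)·0 = 28710

28710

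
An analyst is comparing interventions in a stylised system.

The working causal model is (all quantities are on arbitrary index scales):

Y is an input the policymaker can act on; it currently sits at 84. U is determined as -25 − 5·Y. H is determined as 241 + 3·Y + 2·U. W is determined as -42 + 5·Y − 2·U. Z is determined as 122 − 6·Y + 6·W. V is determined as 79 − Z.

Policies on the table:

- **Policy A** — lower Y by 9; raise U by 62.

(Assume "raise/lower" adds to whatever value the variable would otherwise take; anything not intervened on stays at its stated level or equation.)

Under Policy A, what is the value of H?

-210

Policy A (Y − 9, U + 62):
  Y = 84 − 9 = 75
  U = -25 − 5·75 (+62 from intervention) = -338
  H = 241 + 3·75 + 2·(-338) = -210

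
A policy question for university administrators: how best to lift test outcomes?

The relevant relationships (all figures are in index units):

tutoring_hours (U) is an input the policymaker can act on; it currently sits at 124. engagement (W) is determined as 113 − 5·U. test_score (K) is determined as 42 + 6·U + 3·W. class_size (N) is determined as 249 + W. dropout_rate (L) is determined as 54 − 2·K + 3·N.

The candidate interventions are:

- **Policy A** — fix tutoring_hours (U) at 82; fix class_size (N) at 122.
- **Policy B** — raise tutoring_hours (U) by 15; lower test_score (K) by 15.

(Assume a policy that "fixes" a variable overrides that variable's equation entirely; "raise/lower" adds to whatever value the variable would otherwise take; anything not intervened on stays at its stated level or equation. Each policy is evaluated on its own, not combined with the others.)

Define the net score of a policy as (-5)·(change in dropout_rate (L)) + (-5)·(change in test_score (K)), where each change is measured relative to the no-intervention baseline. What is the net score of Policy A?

Baseline:
  U = 124
  W = 113 − 5·124 = -507
  K = 42 + 6·124 + 3·(-507) = -735
  N = 249 + (-507) = -258
  L = 54 − 2·(-735) + 3·(-258) = 750
Policy A (U := 82, N := 122):
  U = 82
  W = 113 − 5·82 = -297
  K = 42 + 6·82 + 3·(-297) = -357
  N = 122
  L = 54 − 2·(-357) + 3·122 = 1134
ΔL = 1134 − 750 = 384; ΔK = -357 − (-735) = 378
Score = (-5)·384 + (-5)·378 = -3810

-3810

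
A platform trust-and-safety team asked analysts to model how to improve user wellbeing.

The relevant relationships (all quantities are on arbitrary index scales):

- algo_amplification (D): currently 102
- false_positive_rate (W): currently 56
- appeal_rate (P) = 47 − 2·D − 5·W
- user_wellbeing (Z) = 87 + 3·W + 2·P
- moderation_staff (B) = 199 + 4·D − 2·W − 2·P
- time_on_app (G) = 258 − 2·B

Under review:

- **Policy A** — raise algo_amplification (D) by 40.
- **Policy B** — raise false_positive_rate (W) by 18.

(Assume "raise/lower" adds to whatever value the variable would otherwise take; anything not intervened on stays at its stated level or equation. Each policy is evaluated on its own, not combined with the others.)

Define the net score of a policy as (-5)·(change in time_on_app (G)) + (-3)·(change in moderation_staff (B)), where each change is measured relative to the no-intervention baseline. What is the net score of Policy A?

2240

Baseline:
  D = 102
  W = 56
  P = 47 − 2·102 − 5·56 = -437
  B = 199 + 4·102 − 2·56 − 2·(-437) = 1369
  G = 258 − 2·1369 = -2480
Policy A (D + 40):
  D = 102 + 40 = 142
  W = 56
  P = 47 − 2·142 − 5·56 = -517
  B = 199 + 4·142 − 2·56 − 2·(-517) = 1689
  G = 258 − 2·1689 = -3120
ΔG = -3120 − (-2480) = -640; ΔB = 1689 − 1369 = 320
Score = (-5)·(-640) + (-3)·320 = 2240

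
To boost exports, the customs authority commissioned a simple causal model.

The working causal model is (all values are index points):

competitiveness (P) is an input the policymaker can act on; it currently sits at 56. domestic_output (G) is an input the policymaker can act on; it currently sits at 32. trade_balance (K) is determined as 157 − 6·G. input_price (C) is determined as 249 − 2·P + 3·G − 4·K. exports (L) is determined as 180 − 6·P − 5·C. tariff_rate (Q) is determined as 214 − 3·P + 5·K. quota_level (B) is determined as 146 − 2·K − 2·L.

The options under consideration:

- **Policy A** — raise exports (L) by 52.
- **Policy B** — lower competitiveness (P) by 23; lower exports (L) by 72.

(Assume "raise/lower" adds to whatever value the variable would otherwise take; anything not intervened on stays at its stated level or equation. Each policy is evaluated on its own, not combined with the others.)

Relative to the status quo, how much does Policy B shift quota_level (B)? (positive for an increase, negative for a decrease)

Baseline:
  P = 56
  G = 32
  K = 157 − 6·32 = -35
  C = 249 − 2·56 + 3·32 − 4·(-35) = 373
  L = 180 − 6·56 − 5·373 = -2021
  B = 146 − 2·(-35) − 2·(-2021) = 4258
Policy B (P − 23, L − 72):
  P = 56 − 23 = 33
  G = 32
  K = 157 − 6·32 = -35
  C = 249 − 2·33 + 3·32 − 4·(-35) = 419
  L = 180 − 6·33 − 5·419 (−72 from intervention) = -2185
  B = 146 − 2·(-35) − 2·(-2185) = 4586
Change in B: 4586 − 4258 = 328

328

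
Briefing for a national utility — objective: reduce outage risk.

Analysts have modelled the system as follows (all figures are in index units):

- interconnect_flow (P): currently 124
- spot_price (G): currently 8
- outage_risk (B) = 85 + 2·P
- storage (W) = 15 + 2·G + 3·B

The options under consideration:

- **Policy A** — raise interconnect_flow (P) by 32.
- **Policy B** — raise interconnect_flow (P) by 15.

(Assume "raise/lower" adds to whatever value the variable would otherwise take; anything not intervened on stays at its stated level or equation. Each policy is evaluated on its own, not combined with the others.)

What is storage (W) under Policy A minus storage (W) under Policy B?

Policy A (P + 32):
  P = 124 + 32 = 156
  G = 8
  B = 85 + 2·156 = 397
  W = 15 + 2·8 + 3·397 = 1222
Policy B (P + 15):
  P = 124 + 15 = 139
  G = 8
  B = 85 + 2·139 = 363
  W = 15 + 2·8 + 3·363 = 1120
W: 1222 − 1120 = 102

102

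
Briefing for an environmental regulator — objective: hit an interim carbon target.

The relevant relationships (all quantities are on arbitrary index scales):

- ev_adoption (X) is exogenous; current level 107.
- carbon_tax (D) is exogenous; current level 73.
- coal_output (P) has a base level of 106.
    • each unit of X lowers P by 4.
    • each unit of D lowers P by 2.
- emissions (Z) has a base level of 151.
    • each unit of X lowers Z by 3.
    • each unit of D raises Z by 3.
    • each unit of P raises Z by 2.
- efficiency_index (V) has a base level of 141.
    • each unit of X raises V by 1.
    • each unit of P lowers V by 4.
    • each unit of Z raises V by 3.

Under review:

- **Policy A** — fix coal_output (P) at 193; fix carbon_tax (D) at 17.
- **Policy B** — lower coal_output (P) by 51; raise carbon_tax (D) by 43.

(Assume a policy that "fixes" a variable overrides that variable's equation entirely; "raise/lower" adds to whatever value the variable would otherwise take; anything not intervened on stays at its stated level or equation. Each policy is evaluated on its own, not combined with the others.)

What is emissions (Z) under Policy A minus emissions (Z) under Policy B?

Policy A (P := 193, D := 17):
  X = 107
  D = 17
  P = 193
  Z = 151 − 3·107 + 3·17 + 2·193 = 267
Policy B (P − 51, D + 43):
  X = 107
  D = 73 + 43 = 116
  P = 106 − 4·107 − 2·116 (−51 from intervention) = -605
  Z = 151 − 3·107 + 3·116 + 2·(-605) = -1032
Z: 267 − (-1032) = 1299

1299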